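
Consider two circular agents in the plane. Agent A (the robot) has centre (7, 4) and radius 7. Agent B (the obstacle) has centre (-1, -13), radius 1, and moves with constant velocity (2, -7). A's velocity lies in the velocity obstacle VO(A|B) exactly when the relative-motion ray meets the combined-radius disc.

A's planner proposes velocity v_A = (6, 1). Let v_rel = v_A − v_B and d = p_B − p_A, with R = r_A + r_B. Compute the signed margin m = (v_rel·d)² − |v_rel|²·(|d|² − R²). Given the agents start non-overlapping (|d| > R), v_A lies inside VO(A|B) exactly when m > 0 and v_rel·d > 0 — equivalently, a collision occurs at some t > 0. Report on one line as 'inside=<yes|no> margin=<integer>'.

d = (-8, -17),  |d|² = 353;  R = 7+1 = 8,  c = 353−8² = 289
v_rel = (4, 8),  |v_rel|² = 80;  v_rel·d = (4)·(-8) + (8)·(-17) = -168
80·t² + 336·t + 289 = 0  ⇒  m = (-168)² − 80·289 = 5104
m = 5104 > 0,  v_rel·d = -168 < 0  ⇒  outside

inside=no margin=5104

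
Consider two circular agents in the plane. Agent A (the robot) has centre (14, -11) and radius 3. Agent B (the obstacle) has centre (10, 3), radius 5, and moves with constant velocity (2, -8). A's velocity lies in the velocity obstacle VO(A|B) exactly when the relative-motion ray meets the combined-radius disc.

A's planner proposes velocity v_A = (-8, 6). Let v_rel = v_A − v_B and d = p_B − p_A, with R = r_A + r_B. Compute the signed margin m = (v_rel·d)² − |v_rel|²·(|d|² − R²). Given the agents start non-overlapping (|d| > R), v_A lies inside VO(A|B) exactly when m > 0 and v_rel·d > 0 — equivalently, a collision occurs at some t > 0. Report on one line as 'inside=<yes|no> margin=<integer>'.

d = (-4, 14),  |d|² = 212;  R = 3+5 = 8,  c = 212−8² = 148
v_rel = (-10, 14),  |v_rel|² = 296;  v_rel·d = (-10)·(-4) + (14)·(14) = 236
296·t² − 472·t + 148 = 0  ⇒  m = 236² − 296·148 = 11888
m = 11888 > 0,  v_rel·d = 236 > 0  ⇒  inside

inside=yes margin=11888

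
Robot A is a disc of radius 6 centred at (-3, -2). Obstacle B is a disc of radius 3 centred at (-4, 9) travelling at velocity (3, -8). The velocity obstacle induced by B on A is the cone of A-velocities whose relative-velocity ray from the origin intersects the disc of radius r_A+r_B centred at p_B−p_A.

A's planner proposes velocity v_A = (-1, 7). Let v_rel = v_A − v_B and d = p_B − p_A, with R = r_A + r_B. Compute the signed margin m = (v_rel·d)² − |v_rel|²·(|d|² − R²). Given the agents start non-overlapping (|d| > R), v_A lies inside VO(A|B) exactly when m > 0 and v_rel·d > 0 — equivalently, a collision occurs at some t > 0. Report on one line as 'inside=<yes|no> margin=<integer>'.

d = (-1, 11),  |d|² = 122;  R = 6+3 = 9,  c = 122−9² = 41
v_rel = (-4, 15),  |v_rel|² = 241;  v_rel·d = (-4)·(-1) + (15)·(11) = 169
241·t² − 338·t + 41 = 0  ⇒  m = 169² − 241·41 = 18680
m = 18680 > 0,  v_rel·d = 169 > 0  ⇒  inside

inside=yes margin=18680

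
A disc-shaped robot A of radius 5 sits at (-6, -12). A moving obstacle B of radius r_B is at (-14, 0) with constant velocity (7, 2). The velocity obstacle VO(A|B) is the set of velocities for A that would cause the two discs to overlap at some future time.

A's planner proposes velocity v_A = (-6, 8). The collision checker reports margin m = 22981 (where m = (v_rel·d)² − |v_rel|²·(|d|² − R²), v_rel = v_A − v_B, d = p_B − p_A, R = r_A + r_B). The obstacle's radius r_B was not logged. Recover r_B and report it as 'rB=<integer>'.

m = 22981
d = (-8, 12);  v_rel = (-13, 6),  |v_rel|² = 205
v_rel×d = (-13)·(12) − (6)·(-8) = -108
since m = R²·205 − (-108)²:  R² = (11664 + 22981) / 205 = 169
R = √169 = 13  ⇒  r_B = 13 − 5 = 8

rB=8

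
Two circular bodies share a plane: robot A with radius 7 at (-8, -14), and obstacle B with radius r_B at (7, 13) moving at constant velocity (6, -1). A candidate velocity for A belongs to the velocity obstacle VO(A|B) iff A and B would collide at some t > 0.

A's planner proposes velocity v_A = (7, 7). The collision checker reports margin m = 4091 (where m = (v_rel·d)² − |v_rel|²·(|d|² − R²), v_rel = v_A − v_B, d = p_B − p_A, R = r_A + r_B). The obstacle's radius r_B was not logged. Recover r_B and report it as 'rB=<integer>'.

m = 4091
d = (15, 27);  v_rel = (1, 8),  |v_rel|² = 65
v_rel×d = (1)·(27) − (8)·(15) = -93
since m = R²·65 − (-93)²:  R² = (8649 + 4091) / 65 = 196
R = √196 = 14  ⇒  r_B = 14 − 7 = 7

rB=7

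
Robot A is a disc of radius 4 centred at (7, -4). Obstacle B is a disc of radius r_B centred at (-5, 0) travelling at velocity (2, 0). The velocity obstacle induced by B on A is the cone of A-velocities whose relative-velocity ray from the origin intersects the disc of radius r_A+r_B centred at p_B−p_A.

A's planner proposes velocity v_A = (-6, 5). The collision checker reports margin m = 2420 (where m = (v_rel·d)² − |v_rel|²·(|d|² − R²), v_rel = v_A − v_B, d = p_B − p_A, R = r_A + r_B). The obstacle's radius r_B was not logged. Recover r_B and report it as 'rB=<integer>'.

m = 2420
d = (-12, 4);  v_rel = (-8, 5),  |v_rel|² = 89
v_rel×d = (-8)·(4) − (5)·(-12) = 28
since m = R²·89 − 28²:  R² = (784 + 2420) / 89 = 36
R = √36 = 6  ⇒  r_B = 6 − 4 = 2

rB=2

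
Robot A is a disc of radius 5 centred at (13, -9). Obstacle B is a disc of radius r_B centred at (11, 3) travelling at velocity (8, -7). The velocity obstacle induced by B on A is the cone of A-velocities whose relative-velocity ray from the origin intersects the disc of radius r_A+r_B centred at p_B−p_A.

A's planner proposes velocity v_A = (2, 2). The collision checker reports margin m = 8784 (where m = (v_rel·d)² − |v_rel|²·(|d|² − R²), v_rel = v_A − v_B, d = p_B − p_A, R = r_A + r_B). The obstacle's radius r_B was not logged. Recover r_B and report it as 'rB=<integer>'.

m = 8784
d = (-2, 12);  v_rel = (-6, 9),  |v_rel|² = 117
v_rel×d = (-6)·(12) − (9)·(-2) = -54
since m = R²·117 − (-54)²:  R² = (2916 + 8784) / 117 = 100
R = √100 = 10  ⇒  r_B = 10 − 5 = 5

rB=5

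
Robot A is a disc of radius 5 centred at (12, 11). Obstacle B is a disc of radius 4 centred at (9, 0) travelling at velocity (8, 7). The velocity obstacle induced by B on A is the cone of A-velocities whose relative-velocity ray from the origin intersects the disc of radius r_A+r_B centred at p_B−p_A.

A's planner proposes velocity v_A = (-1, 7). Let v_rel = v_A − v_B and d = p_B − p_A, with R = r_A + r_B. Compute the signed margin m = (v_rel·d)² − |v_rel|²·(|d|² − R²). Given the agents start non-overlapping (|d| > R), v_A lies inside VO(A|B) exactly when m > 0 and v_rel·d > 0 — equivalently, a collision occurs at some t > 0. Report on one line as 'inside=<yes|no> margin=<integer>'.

d = (-3, -11),  |d|² = 130;  R = 5+4 = 9,  c = 130−9² = 49
v_rel = (-9, 0),  |v_rel|² = 81;  v_rel·d = (-9)·(-3) + (0)·(-11) = 27
81·t² − 54·t + 49 = 0  ⇒  m = 27² − 81·49 = -3240
m = -3240 < 0,  v_rel·d = 27 > 0  ⇒  outside

inside=no margin=-3240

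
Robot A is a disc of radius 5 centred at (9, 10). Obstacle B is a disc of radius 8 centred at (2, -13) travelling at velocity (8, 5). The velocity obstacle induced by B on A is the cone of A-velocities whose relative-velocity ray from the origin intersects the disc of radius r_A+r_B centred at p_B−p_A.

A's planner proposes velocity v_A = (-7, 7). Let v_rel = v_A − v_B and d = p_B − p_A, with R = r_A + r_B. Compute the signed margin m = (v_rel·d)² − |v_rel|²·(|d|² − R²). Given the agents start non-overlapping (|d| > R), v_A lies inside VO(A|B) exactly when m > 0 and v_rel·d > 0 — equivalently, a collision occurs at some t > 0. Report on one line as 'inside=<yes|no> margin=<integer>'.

d = (-7, -23),  |d|² = 578;  R = 5+8 = 13,  c = 578−13² = 409
v_rel = (-15, 2),  |v_rel|² = 229;  v_rel·d = (-15)·(-7) + (2)·(-23) = 59
229·t² − 118·t + 409 = 0  ⇒  m = 59² − 229·409 = -90180
m = -90180 < 0,  v_rel·d = 59 > 0  ⇒  outside

inside=no margin=-90180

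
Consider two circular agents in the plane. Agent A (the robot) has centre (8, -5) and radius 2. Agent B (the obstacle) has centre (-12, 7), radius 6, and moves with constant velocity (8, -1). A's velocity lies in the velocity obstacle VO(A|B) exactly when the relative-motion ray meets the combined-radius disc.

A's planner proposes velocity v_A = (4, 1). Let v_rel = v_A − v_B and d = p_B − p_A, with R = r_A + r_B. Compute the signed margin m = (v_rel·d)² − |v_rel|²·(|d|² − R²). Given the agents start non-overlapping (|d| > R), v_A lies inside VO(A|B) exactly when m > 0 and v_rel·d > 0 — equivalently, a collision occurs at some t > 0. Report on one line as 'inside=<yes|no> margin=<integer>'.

d = (-20, 12),  |d|² = 544;  R = 2+6 = 8,  c = 544−8² = 480
v_rel = (-4, 2),  |v_rel|² = 20;  v_rel·d = (-4)·(-20) + (2)·(12) = 104
20·t² − 208·t + 480 = 0  ⇒  m = 104² − 20·480 = 1216
m = 1216 > 0,  v_rel·d = 104 > 0  ⇒  inside

inside=yes margin=1216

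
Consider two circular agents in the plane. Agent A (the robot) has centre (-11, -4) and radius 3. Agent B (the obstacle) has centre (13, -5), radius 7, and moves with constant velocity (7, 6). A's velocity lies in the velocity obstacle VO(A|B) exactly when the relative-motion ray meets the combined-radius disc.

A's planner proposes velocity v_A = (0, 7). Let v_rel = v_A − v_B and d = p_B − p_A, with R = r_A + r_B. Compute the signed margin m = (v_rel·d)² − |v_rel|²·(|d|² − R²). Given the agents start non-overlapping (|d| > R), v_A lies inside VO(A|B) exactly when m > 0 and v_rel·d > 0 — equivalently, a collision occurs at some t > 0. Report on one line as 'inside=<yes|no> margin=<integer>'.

d = (24, -1),  |d|² = 577;  R = 3+7 = 10,  c = 577−10² = 477
v_rel = (-7, 1),  |v_rel|² = 50;  v_rel·d = (-7)·(24) + (1)·(-1) = -169
50·t² + 338·t + 477 = 0  ⇒  m = (-169)² − 50·477 = 4711
m = 4711 > 0,  v_rel·d = -169 < 0  ⇒  outside

inside=no margin=4711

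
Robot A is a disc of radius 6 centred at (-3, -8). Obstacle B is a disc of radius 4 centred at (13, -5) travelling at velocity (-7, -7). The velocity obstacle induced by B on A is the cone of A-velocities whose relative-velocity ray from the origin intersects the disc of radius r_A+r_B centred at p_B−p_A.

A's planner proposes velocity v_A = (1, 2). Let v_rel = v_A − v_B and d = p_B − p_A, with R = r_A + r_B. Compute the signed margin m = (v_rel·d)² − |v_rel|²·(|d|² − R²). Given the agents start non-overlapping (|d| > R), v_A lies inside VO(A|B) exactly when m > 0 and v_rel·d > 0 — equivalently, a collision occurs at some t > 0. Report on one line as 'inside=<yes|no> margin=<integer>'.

d = (16, 3),  |d|² = 265;  R = 6+4 = 10,  c = 265−10² = 165
v_rel = (8, 9),  |v_rel|² = 145;  v_rel·d = (8)·(16) + (9)·(3) = 155
145·t² − 310·t + 165 = 0  ⇒  m = 155² − 145·165 = 100
m = 100 > 0,  v_rel·d = 155 > 0  ⇒  inside

inside=yes margin=100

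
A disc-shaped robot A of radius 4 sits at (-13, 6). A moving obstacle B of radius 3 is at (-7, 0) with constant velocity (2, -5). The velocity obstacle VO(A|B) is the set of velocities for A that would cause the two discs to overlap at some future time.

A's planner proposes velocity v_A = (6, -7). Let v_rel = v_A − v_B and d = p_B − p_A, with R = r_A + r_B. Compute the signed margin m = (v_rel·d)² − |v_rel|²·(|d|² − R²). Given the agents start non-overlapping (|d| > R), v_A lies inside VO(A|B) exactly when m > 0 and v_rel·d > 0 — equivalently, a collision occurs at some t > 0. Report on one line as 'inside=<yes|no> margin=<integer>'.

d = (6, -6),  |d|² = 72;  R = 4+3 = 7,  c = 72−7² = 23
v_rel = (4, -2),  |v_rel|² = 20;  v_rel·d = (4)·(6) + (-2)·(-6) = 36
20·t² − 72·t + 23 = 0  ⇒  m = 36² − 20·23 = 836
m = 836 > 0,  v_rel·d = 36 > 0  ⇒  inside

inside=yes margin=836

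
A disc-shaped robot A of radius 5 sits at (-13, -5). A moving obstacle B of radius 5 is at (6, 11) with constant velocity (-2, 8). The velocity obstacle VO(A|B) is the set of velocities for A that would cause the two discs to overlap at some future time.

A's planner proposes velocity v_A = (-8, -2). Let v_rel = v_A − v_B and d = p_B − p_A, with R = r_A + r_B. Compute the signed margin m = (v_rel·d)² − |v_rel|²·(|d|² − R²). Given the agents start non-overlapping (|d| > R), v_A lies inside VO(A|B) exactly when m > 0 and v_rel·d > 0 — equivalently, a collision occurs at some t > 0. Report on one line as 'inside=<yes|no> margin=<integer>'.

d = (19, 16),  |d|² = 617;  R = 5+5 = 10,  c = 617−10² = 517
v_rel = (-6, -10),  |v_rel|² = 136;  v_rel·d = (-6)·(19) + (-10)·(16) = -274
136·t² + 548·t + 517 = 0  ⇒  m = (-274)² − 136·517 = 4764
m = 4764 > 0,  v_rel·d = -274 < 0  ⇒  outside

inside=no margin=4764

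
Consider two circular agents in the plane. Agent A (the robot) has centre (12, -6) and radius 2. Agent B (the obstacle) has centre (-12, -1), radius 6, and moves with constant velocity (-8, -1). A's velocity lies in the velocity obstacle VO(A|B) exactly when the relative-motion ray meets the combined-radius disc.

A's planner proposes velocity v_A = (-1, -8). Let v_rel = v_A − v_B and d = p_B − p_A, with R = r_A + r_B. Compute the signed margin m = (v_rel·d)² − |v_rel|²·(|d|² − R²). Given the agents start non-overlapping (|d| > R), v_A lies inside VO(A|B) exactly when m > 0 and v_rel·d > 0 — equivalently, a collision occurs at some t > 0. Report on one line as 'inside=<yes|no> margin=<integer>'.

d = (-24, 5),  |d|² = 601;  R = 2+6 = 8,  c = 601−8² = 537
v_rel = (7, -7),  |v_rel|² = 98;  v_rel·d = (7)·(-24) + (-7)·(5) = -203
98·t² + 406·t + 537 = 0  ⇒  m = (-203)² − 98·537 = -11417
m = -11417 < 0,  v_rel·d = -203 < 0  ⇒  outside

inside=no margin=-11417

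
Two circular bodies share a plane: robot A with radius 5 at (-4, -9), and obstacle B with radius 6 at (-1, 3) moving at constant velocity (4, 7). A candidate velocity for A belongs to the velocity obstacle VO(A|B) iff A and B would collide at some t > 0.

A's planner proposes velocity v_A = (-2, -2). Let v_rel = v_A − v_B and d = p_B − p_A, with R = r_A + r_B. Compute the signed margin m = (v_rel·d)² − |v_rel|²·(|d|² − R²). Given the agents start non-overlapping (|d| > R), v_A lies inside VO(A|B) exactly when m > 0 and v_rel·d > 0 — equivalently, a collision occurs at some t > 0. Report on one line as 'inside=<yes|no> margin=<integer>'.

d = (3, 12),  |d|² = 153;  R = 5+6 = 11,  c = 153−11² = 32
v_rel = (-6, -9),  |v_rel|² = 117;  v_rel·d = (-6)·(3) + (-9)·(12) = -126
117·t² + 252·t + 32 = 0  ⇒  m = (-126)² − 117·32 = 12132
m = 12132 > 0,  v_rel·d = -126 < 0  ⇒  outside

inside=no margin=12132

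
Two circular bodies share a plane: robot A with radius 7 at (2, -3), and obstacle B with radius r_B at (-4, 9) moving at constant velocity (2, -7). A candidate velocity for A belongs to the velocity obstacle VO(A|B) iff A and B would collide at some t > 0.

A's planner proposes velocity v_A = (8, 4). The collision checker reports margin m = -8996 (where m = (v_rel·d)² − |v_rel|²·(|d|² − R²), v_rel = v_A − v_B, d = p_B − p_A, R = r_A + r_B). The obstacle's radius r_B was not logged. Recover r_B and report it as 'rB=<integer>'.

m = -8996
d = (-6, 12);  v_rel = (6, 11),  |v_rel|² = 157
v_rel×d = (6)·(12) − (11)·(-6) = 138
since m = R²·157 − 138²:  R² = (19044 + -8996) / 157 = 64
R = √64 = 8  ⇒  r_B = 8 − 7 = 1

rB=1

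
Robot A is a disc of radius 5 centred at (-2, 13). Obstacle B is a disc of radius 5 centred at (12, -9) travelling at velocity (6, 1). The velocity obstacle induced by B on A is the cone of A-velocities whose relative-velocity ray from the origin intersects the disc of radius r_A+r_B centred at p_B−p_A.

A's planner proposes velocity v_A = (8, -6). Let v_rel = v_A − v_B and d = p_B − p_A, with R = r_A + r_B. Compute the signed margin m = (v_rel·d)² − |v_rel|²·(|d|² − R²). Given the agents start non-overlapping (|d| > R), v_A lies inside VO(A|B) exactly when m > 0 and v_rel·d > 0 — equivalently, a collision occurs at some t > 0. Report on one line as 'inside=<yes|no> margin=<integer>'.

d = (14, -22),  |d|² = 680;  R = 5+5 = 10,  c = 680−10² = 580
v_rel = (2, -7),  |v_rel|² = 53;  v_rel·d = (2)·(14) + (-7)·(-22) = 182
53·t² − 364·t + 580 = 0  ⇒  m = 182² − 53·580 = 2384
m = 2384 > 0,  v_rel·d = 182 > 0  ⇒  inside

inside=yes margin=2384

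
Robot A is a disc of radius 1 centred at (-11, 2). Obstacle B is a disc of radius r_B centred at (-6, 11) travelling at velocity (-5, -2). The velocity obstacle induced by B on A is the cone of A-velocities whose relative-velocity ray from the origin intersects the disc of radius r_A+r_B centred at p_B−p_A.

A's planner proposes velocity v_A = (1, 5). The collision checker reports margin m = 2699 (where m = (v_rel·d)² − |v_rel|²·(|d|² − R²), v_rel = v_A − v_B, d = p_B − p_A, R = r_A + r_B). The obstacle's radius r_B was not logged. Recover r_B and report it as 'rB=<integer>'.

m = 2699
d = (5, 9);  v_rel = (6, 7),  |v_rel|² = 85
v_rel×d = (6)·(9) − (7)·(5) = 19
since m = R²·85 − 19²:  R² = (361 + 2699) / 85 = 36
R = √36 = 6  ⇒  r_B = 6 − 1 = 5

rB=5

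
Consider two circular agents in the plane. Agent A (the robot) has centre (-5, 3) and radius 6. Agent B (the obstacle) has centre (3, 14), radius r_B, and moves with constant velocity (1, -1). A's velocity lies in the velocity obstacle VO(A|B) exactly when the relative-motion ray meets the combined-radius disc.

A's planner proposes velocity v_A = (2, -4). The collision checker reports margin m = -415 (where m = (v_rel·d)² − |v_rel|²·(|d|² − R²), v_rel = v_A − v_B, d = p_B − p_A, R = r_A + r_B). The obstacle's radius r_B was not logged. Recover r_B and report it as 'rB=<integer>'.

m = -415
d = (8, 11);  v_rel = (1, -3),  |v_rel|² = 10
v_rel×d = (1)·(11) − (-3)·(8) = 35
since m = R²·10 − 35²:  R² = (1225 + -415) / 10 = 81
R = √81 = 9  ⇒  r_B = 9 − 6 = 3

rB=3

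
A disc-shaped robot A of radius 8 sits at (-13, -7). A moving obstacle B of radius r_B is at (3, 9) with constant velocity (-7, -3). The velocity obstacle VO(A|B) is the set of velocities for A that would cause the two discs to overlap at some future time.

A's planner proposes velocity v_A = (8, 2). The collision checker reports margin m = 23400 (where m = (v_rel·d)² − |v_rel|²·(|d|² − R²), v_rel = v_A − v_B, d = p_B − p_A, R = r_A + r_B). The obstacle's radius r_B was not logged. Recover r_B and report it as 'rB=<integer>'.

m = 23400
d = (16, 16);  v_rel = (15, 5),  |v_rel|² = 250
v_rel×d = (15)·(16) − (5)·(16) = 160
since m = R²·250 − 160²:  R² = (25600 + 23400) / 250 = 196
R = √196 = 14  ⇒  r_B = 14 − 8 = 6

rB=6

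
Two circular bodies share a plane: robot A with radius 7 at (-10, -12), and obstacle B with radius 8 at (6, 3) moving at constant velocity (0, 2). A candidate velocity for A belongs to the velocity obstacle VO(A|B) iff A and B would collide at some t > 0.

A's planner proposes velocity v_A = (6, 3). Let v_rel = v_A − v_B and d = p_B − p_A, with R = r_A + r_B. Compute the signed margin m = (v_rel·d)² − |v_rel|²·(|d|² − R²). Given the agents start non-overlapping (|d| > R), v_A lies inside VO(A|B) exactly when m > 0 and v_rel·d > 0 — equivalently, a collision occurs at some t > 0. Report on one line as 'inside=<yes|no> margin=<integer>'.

d = (16, 15),  |d|² = 481;  R = 7+8 = 15,  c = 481−15² = 256
v_rel = (6, 1),  |v_rel|² = 37;  v_rel·d = (6)·(16) + (1)·(15) = 111
37·t² − 222·t + 256 = 0  ⇒  m = 111² − 37·256 = 2849
m = 2849 > 0,  v_rel·d = 111 > 0  ⇒  inside

inside=yes margin=2849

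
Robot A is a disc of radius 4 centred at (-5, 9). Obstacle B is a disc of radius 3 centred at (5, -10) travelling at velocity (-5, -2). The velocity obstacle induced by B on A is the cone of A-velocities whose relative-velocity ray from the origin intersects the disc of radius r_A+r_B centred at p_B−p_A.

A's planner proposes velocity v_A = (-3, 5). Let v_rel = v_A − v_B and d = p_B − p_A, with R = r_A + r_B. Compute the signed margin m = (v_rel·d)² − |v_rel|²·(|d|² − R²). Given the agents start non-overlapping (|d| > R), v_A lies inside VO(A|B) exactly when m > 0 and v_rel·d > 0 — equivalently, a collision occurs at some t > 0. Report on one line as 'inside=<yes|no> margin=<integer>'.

d = (10, -19),  |d|² = 461;  R = 4+3 = 7,  c = 461−7² = 412
v_rel = (2, 7),  |v_rel|² = 53;  v_rel·d = (2)·(10) + (7)·(-19) = -113
53·t² + 226·t + 412 = 0  ⇒  m = (-113)² − 53·412 = -9067
m = -9067 < 0,  v_rel·d = -113 < 0  ⇒  outside

inside=no margin=-9067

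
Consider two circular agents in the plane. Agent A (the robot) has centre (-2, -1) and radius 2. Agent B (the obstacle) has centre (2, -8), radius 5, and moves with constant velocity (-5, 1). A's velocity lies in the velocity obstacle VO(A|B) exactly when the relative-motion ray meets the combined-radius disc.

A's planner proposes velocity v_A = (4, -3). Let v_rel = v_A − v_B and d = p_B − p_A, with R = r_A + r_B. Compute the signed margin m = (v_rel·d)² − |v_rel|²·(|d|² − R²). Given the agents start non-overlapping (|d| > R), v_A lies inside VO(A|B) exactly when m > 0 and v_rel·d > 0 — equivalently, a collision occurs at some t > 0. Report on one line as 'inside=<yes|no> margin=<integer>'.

d = (4, -7),  |d|² = 65;  R = 2+5 = 7,  c = 65−7² = 16
v_rel = (9, -4),  |v_rel|² = 97;  v_rel·d = (9)·(4) + (-4)·(-7) = 64
97·t² − 128·t + 16 = 0  ⇒  m = 64² − 97·16 = 2544
m = 2544 > 0,  v_rel·d = 64 > 0  ⇒  inside

inside=yes margin=2544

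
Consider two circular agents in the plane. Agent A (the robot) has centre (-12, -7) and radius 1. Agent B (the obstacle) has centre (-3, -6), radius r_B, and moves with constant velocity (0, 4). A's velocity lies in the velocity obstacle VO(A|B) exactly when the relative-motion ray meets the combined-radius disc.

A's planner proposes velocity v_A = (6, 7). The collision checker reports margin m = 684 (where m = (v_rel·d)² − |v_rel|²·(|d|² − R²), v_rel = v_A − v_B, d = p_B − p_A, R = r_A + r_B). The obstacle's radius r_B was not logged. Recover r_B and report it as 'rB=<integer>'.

m = 684
d = (9, 1);  v_rel = (6, 3),  |v_rel|² = 45
v_rel×d = (6)·(1) − (3)·(9) = -21
since m = R²·45 − (-21)²:  R² = (441 + 684) / 45 = 25
R = √25 = 5  ⇒  r_B = 5 − 1 = 4

rB=4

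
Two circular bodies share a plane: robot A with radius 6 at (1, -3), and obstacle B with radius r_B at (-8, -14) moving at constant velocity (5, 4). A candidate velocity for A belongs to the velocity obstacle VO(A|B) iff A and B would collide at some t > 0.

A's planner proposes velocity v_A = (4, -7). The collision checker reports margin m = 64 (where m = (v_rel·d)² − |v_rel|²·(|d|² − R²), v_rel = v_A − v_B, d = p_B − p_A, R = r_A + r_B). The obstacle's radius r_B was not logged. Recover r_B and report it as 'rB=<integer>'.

m = 64
d = (-9, -11);  v_rel = (-1, -11),  |v_rel|² = 122
v_rel×d = (-1)·(-11) − (-11)·(-9) = -88
since m = R²·122 − (-88)²:  R² = (7744 + 64) / 122 = 64
R = √64 = 8  ⇒  r_B = 8 − 6 = 2

rB=2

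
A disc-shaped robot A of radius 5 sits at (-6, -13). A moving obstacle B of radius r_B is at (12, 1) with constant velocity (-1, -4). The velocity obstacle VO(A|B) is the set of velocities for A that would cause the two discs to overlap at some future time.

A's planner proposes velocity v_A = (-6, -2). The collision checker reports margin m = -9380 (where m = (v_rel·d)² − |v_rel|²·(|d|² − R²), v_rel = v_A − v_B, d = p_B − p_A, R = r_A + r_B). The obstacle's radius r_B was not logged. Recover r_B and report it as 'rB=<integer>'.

m = -9380
d = (18, 14);  v_rel = (-5, 2),  |v_rel|² = 29
v_rel×d = (-5)·(14) − (2)·(18) = -106
since m = R²·29 − (-106)²:  R² = (11236 + -9380) / 29 = 64
R = √64 = 8  ⇒  r_B = 8 − 5 = 3

rB=3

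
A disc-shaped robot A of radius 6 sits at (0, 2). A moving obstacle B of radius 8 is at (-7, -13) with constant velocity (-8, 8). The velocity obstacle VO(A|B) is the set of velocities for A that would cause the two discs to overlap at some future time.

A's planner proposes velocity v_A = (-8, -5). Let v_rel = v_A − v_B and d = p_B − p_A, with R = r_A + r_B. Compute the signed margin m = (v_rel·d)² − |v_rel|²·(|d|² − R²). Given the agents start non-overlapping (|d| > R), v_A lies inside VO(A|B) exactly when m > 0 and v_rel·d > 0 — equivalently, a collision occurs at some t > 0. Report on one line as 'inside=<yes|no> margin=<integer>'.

d = (-7, -15),  |d|² = 274;  R = 6+8 = 14,  c = 274−14² = 78
v_rel = (0, -13),  |v_rel|² = 169;  v_rel·d = (0)·(-7) + (-13)·(-15) = 195
169·t² − 390·t + 78 = 0  ⇒  m = 195² − 169·78 = 24843
m = 24843 > 0,  v_rel·d = 195 > 0  ⇒  inside

inside=yes margin=24843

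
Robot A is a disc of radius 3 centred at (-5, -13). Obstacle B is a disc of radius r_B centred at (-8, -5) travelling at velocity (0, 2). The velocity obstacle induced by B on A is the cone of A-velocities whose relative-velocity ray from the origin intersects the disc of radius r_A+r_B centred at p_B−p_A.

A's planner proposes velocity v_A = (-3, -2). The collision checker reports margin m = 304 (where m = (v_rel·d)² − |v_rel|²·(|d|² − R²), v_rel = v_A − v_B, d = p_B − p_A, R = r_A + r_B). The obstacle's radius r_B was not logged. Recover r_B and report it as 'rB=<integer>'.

m = 304
d = (-3, 8);  v_rel = (-3, -4),  |v_rel|² = 25
v_rel×d = (-3)·(8) − (-4)·(-3) = -36
since m = R²·25 − (-36)²:  R² = (1296 + 304) / 25 = 64
R = √64 = 8  ⇒  r_B = 8 − 3 = 5

rB=5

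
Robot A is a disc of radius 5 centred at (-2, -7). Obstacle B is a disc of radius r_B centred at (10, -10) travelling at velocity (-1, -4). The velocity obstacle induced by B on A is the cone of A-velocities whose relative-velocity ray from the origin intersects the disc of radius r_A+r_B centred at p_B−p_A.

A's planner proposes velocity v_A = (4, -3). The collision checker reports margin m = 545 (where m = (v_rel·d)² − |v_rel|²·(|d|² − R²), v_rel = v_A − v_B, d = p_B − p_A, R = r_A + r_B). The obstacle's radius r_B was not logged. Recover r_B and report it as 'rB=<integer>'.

m = 545
d = (12, -3);  v_rel = (5, 1),  |v_rel|² = 26
v_rel×d = (5)·(-3) − (1)·(12) = -27
since m = R²·26 − (-27)²:  R² = (729 + 545) / 26 = 49
R = √49 = 7  ⇒  r_B = 7 − 5 = 2

rB=2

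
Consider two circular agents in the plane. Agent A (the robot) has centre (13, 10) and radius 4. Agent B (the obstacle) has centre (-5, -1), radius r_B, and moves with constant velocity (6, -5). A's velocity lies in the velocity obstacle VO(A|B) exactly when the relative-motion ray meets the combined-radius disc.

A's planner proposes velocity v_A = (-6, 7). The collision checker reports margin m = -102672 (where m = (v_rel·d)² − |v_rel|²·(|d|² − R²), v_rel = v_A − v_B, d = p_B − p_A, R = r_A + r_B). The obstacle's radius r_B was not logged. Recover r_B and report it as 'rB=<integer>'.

m = -102672
d = (-18, -11);  v_rel = (-12, 12),  |v_rel|² = 288
v_rel×d = (-12)·(-11) − (12)·(-18) = 348
since m = R²·288 − 348²:  R² = (121104 + -102672) / 288 = 64
R = √64 = 8  ⇒  r_B = 8 − 4 = 4

rB=4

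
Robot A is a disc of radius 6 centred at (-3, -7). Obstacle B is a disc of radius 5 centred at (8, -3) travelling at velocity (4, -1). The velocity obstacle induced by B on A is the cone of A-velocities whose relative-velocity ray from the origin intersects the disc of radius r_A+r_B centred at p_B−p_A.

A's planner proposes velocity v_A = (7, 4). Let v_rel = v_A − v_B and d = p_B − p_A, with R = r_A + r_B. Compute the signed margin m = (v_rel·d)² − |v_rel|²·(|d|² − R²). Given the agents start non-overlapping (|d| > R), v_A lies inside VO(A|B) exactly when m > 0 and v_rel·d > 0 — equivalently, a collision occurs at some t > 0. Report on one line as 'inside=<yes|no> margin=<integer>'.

d = (11, 4),  |d|² = 137;  R = 6+5 = 11,  c = 137−11² = 16
v_rel = (3, 5),  |v_rel|² = 34;  v_rel·d = (3)·(11) + (5)·(4) = 53
34·t² − 106·t + 16 = 0  ⇒  m = 53² − 34·16 = 2265
m = 2265 > 0,  v_rel·d = 53 > 0  ⇒  inside

inside=yes margin=2265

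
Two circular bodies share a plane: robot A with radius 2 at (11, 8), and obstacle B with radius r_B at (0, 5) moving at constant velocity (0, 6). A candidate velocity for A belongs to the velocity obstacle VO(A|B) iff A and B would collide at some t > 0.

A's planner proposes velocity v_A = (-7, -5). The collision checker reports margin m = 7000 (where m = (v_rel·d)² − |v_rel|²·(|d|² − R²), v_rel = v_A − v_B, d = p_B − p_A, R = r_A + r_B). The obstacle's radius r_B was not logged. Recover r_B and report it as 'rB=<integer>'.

m = 7000
d = (-11, -3);  v_rel = (-7, -11),  |v_rel|² = 170
v_rel×d = (-7)·(-3) − (-11)·(-11) = -100
since m = R²·170 − (-100)²:  R² = (10000 + 7000) / 170 = 100
R = √100 = 10  ⇒  r_B = 10 − 2 = 8

rB=8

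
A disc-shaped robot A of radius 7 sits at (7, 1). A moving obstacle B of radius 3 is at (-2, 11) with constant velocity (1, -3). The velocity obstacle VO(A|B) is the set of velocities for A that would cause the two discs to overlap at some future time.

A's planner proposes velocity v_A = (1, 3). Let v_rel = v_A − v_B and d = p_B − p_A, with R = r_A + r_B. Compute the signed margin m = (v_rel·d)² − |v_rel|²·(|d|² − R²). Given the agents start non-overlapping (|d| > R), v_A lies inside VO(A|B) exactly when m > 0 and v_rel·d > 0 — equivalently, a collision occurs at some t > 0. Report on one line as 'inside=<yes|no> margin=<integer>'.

d = (-9, 10),  |d|² = 181;  R = 7+3 = 10,  c = 181−10² = 81
v_rel = (0, 6),  |v_rel|² = 36;  v_rel·d = (0)·(-9) + (6)·(10) = 60
36·t² − 120·t + 81 = 0  ⇒  m = 60² − 36·81 = 684
m = 684 > 0,  v_rel·d = 60 > 0  ⇒  inside

inside=yes margin=684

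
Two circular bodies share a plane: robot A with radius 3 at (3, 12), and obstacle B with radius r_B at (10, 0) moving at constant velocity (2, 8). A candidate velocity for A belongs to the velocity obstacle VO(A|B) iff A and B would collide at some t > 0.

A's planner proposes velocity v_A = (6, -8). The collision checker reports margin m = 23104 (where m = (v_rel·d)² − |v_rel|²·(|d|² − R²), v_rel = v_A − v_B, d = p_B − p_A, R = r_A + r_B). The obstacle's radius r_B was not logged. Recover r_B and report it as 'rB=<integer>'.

m = 23104
d = (7, -12);  v_rel = (4, -16),  |v_rel|² = 272
v_rel×d = (4)·(-12) − (-16)·(7) = 64
since m = R²·272 − 64²:  R² = (4096 + 23104) / 272 = 100
R = √100 = 10  ⇒  r_B = 10 − 3 = 7

rB=7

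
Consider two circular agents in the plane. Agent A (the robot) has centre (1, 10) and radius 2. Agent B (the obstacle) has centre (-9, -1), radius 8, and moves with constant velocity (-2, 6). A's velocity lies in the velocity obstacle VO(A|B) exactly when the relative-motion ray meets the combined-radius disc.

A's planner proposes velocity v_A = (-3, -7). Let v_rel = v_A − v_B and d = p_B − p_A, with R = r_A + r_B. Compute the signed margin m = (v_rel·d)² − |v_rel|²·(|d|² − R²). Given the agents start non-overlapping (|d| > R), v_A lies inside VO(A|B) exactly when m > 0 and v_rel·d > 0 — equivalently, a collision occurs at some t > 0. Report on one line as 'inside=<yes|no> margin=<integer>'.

d = (-10, -11),  |d|² = 221;  R = 2+8 = 10,  c = 221−10² = 121
v_rel = (-1, -13),  |v_rel|² = 170;  v_rel·d = (-1)·(-10) + (-13)·(-11) = 153
170·t² − 306·t + 121 = 0  ⇒  m = 153² − 170·121 = 2839
m = 2839 > 0,  v_rel·d = 153 > 0  ⇒  inside

inside=yes margin=2839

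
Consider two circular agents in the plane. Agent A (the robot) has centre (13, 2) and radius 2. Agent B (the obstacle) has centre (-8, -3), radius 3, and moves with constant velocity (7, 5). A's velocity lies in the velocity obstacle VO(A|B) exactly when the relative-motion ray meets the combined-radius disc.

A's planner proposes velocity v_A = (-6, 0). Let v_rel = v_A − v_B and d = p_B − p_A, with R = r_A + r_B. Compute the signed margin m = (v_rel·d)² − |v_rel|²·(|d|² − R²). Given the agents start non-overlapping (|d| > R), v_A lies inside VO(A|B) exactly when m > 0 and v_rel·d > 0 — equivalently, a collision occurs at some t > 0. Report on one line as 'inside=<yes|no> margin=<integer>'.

d = (-21, -5),  |d|² = 466;  R = 2+3 = 5,  c = 466−5² = 441
v_rel = (-13, -5),  |v_rel|² = 194;  v_rel·d = (-13)·(-21) + (-5)·(-5) = 298
194·t² − 596·t + 441 = 0  ⇒  m = 298² − 194·441 = 3250
m = 3250 > 0,  v_rel·d = 298 > 0  ⇒  inside

inside=yes margin=3250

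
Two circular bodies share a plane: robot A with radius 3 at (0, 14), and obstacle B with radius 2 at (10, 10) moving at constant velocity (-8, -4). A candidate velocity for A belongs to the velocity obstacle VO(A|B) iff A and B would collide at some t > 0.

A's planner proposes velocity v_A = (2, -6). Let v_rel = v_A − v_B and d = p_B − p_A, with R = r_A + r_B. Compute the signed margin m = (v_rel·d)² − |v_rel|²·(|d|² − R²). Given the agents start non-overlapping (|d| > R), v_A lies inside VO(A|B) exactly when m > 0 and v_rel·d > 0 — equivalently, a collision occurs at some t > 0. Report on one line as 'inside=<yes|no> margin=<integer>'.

d = (10, -4),  |d|² = 116;  R = 3+2 = 5,  c = 116−5² = 91
v_rel = (10, -2),  |v_rel|² = 104;  v_rel·d = (10)·(10) + (-2)·(-4) = 108
104·t² − 216·t + 91 = 0  ⇒  m = 108² − 104·91 = 2200
m = 2200 > 0,  v_rel·d = 108 > 0  ⇒  inside

inside=yes margin=2200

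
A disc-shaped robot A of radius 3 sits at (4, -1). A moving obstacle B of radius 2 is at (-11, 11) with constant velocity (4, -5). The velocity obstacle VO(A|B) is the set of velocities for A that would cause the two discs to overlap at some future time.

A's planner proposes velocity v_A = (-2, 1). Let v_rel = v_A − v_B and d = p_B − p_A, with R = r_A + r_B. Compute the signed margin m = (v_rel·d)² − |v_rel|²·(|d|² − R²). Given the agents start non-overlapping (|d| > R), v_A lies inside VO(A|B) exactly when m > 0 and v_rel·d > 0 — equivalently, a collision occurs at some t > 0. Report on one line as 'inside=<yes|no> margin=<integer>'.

d = (-15, 12),  |d|² = 369;  R = 3+2 = 5,  c = 369−5² = 344
v_rel = (-6, 6),  |v_rel|² = 72;  v_rel·d = (-6)·(-15) + (6)·(12) = 162
72·t² − 324·t + 344 = 0  ⇒  m = 162² − 72·344 = 1476
m = 1476 > 0,  v_rel·d = 162 > 0  ⇒  inside

inside=yes margin=1476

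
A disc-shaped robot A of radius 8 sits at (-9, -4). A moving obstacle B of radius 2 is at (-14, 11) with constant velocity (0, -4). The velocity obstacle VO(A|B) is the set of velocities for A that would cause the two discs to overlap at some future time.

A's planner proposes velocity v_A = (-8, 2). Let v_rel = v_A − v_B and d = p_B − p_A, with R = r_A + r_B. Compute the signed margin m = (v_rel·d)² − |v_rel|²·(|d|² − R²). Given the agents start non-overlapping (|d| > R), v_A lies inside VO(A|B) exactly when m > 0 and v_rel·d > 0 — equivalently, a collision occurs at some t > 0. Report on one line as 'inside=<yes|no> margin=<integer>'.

d = (-5, 15),  |d|² = 250;  R = 8+2 = 10,  c = 250−10² = 150
v_rel = (-8, 6),  |v_rel|² = 100;  v_rel·d = (-8)·(-5) + (6)·(15) = 130
100·t² − 260·t + 150 = 0  ⇒  m = 130² − 100·150 = 1900
m = 1900 > 0,  v_rel·d = 130 > 0  ⇒  inside

inside=yes margin=1900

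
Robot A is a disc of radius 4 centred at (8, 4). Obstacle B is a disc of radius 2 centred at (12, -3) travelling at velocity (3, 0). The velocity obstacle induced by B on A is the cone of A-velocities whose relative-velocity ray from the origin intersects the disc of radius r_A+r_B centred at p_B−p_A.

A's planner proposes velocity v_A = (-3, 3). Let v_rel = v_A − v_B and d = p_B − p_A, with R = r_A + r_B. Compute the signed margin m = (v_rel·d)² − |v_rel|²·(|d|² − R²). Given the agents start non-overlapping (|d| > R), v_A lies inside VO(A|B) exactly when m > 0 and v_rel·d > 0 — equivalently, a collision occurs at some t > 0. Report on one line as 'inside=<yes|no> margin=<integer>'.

d = (4, -7),  |d|² = 65;  R = 4+2 = 6,  c = 65−6² = 29
v_rel = (-6, 3),  |v_rel|² = 45;  v_rel·d = (-6)·(4) + (3)·(-7) = -45
45·t² + 90·t + 29 = 0  ⇒  m = (-45)² − 45·29 = 720
m = 720 > 0,  v_rel·d = -45 < 0  ⇒  outside

inside=no margin=720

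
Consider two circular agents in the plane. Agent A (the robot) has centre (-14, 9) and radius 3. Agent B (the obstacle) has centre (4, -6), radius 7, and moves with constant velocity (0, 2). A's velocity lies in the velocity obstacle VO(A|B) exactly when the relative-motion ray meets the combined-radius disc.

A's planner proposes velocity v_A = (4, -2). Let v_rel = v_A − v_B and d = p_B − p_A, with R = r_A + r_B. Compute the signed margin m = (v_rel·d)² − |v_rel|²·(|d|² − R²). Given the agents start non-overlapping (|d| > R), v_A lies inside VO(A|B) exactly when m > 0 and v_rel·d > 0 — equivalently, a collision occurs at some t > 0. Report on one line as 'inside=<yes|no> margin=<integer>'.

d = (18, -15),  |d|² = 549;  R = 3+7 = 10,  c = 549−10² = 449
v_rel = (4, -4),  |v_rel|² = 32;  v_rel·d = (4)·(18) + (-4)·(-15) = 132
32·t² − 264·t + 449 = 0  ⇒  m = 132² − 32·449 = 3056
m = 3056 > 0,  v_rel·d = 132 > 0  ⇒  inside

inside=yes margin=3056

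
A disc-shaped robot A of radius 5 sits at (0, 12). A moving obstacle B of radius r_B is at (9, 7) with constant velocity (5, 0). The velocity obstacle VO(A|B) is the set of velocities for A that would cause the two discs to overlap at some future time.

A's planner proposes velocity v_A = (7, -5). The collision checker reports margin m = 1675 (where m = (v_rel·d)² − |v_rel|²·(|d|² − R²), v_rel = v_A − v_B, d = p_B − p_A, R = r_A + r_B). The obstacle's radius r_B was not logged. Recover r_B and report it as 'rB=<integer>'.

m = 1675
d = (9, -5);  v_rel = (2, -5),  |v_rel|² = 29
v_rel×d = (2)·(-5) − (-5)·(9) = 35
since m = R²·29 − 35²:  R² = (1225 + 1675) / 29 = 100
R = √100 = 10  ⇒  r_B = 10 − 5 = 5

rB=5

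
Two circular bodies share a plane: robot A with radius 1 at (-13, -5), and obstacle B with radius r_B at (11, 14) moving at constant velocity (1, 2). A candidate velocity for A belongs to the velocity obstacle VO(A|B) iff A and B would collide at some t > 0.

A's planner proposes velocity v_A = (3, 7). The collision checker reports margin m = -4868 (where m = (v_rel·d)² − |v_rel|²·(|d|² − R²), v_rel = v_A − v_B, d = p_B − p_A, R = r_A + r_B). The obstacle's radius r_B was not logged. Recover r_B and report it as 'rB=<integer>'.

m = -4868
d = (24, 19);  v_rel = (2, 5),  |v_rel|² = 29
v_rel×d = (2)·(19) − (5)·(24) = -82
since m = R²·29 − (-82)²:  R² = (6724 + -4868) / 29 = 64
R = √64 = 8  ⇒  r_B = 8 − 1 = 7

rB=7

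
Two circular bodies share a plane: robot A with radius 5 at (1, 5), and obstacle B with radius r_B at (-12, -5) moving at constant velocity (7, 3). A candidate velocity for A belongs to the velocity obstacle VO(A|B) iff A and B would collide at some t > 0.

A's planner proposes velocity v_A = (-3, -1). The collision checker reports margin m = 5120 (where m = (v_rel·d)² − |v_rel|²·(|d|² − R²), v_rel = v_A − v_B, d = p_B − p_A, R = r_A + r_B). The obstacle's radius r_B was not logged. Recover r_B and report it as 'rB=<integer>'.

m = 5120
d = (-13, -10);  v_rel = (-10, -4),  |v_rel|² = 116
v_rel×d = (-10)·(-10) − (-4)·(-13) = 48
since m = R²·116 − 48²:  R² = (2304 + 5120) / 116 = 64
R = √64 = 8  ⇒  r_B = 8 − 5 = 3

rB=3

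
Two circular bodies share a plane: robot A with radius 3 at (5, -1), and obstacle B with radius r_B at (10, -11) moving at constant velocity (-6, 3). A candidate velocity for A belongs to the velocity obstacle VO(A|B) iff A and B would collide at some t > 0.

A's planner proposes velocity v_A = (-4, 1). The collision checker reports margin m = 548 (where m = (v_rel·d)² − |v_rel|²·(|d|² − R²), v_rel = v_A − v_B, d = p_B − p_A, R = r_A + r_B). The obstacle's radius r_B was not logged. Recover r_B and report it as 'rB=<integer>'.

m = 548
d = (5, -10);  v_rel = (2, -2),  |v_rel|² = 8
v_rel×d = (2)·(-10) − (-2)·(5) = -10
since m = R²·8 − (-10)²:  R² = (100 + 548) / 8 = 81
R = √81 = 9  ⇒  r_B = 9 − 3 = 6

rB=6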